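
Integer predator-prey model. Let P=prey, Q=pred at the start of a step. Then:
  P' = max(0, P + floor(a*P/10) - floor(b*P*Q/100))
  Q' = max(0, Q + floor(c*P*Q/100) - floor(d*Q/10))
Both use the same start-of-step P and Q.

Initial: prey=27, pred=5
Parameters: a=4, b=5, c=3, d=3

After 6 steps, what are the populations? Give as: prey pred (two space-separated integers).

Step 1: prey: 27+10-6=31; pred: 5+4-1=8
Step 2: prey: 31+12-12=31; pred: 8+7-2=13
Step 3: prey: 31+12-20=23; pred: 13+12-3=22
Step 4: prey: 23+9-25=7; pred: 22+15-6=31
Step 5: prey: 7+2-10=0; pred: 31+6-9=28
Step 6: prey: 0+0-0=0; pred: 28+0-8=20

Answer: 0 20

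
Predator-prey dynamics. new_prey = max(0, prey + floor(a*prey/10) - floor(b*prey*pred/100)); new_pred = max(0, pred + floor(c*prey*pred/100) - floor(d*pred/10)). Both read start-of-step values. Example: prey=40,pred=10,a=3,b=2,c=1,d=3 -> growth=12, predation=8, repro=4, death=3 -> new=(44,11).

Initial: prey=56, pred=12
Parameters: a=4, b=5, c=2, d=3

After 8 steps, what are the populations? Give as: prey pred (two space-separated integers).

Step 1: prey: 56+22-33=45; pred: 12+13-3=22
Step 2: prey: 45+18-49=14; pred: 22+19-6=35
Step 3: prey: 14+5-24=0; pred: 35+9-10=34
Step 4: prey: 0+0-0=0; pred: 34+0-10=24
Step 5: prey: 0+0-0=0; pred: 24+0-7=17
Step 6: prey: 0+0-0=0; pred: 17+0-5=12
Step 7: prey: 0+0-0=0; pred: 12+0-3=9
Step 8: prey: 0+0-0=0; pred: 9+0-2=7

Answer: 0 7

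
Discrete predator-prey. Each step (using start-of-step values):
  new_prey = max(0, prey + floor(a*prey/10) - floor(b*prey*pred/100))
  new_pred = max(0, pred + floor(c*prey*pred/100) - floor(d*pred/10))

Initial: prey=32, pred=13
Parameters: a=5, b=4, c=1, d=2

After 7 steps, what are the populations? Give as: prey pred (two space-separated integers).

Answer: 11 16

Derivation:
Step 1: prey: 32+16-16=32; pred: 13+4-2=15
Step 2: prey: 32+16-19=29; pred: 15+4-3=16
Step 3: prey: 29+14-18=25; pred: 16+4-3=17
Step 4: prey: 25+12-17=20; pred: 17+4-3=18
Step 5: prey: 20+10-14=16; pred: 18+3-3=18
Step 6: prey: 16+8-11=13; pred: 18+2-3=17
Step 7: prey: 13+6-8=11; pred: 17+2-3=16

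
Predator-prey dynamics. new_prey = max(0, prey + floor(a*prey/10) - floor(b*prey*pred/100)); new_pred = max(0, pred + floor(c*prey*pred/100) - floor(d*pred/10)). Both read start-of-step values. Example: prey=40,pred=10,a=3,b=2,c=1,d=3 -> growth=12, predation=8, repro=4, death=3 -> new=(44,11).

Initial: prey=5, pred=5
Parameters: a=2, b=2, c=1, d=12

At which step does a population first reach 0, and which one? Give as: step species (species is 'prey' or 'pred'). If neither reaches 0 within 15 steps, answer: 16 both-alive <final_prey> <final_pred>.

Answer: 1 pred

Derivation:
Step 1: prey: 5+1-0=6; pred: 5+0-6=0
First extinction: pred at step 1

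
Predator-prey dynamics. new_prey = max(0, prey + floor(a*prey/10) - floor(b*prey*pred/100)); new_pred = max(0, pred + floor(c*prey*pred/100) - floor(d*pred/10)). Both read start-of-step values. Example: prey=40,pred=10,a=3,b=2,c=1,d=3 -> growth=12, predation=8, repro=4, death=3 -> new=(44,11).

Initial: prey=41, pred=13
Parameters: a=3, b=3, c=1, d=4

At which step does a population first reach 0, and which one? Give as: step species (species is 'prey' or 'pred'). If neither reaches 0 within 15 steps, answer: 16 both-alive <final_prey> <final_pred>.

Answer: 16 both-alive 54 10

Derivation:
Step 1: prey: 41+12-15=38; pred: 13+5-5=13
Step 2: prey: 38+11-14=35; pred: 13+4-5=12
Step 3: prey: 35+10-12=33; pred: 12+4-4=12
Step 4: prey: 33+9-11=31; pred: 12+3-4=11
Step 5: prey: 31+9-10=30; pred: 11+3-4=10
Step 6: prey: 30+9-9=30; pred: 10+3-4=9
Step 7: prey: 30+9-8=31; pred: 9+2-3=8
Step 8: prey: 31+9-7=33; pred: 8+2-3=7
Step 9: prey: 33+9-6=36; pred: 7+2-2=7
Step 10: prey: 36+10-7=39; pred: 7+2-2=7
Step 11: prey: 39+11-8=42; pred: 7+2-2=7
Step 12: prey: 42+12-8=46; pred: 7+2-2=7
Step 13: prey: 46+13-9=50; pred: 7+3-2=8
Step 14: prey: 50+15-12=53; pred: 8+4-3=9
Step 15: prey: 53+15-14=54; pred: 9+4-3=10
No extinction within 15 steps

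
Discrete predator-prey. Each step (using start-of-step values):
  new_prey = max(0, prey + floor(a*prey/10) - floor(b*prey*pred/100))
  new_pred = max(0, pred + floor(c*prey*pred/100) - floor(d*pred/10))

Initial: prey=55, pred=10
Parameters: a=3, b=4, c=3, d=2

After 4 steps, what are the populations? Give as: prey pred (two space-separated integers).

Answer: 0 56

Derivation:
Step 1: prey: 55+16-22=49; pred: 10+16-2=24
Step 2: prey: 49+14-47=16; pred: 24+35-4=55
Step 3: prey: 16+4-35=0; pred: 55+26-11=70
Step 4: prey: 0+0-0=0; pred: 70+0-14=56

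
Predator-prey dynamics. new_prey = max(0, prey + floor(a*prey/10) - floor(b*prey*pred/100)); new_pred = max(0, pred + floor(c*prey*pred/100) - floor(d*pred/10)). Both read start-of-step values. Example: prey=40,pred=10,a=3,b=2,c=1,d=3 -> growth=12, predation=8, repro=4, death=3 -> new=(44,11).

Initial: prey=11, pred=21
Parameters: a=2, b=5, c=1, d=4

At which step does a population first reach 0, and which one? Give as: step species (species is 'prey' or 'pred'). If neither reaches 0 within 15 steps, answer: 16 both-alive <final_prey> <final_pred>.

Step 1: prey: 11+2-11=2; pred: 21+2-8=15
Step 2: prey: 2+0-1=1; pred: 15+0-6=9
Step 3: prey: 1+0-0=1; pred: 9+0-3=6
Step 4: prey: 1+0-0=1; pred: 6+0-2=4
Step 5: prey: 1+0-0=1; pred: 4+0-1=3
Step 6: prey: 1+0-0=1; pred: 3+0-1=2
Step 7: prey: 1+0-0=1; pred: 2+0-0=2
Steps 8-15: state stable at prey=1, pred=2 (no change)
No extinction within 15 steps

Answer: 16 both-alive 1 2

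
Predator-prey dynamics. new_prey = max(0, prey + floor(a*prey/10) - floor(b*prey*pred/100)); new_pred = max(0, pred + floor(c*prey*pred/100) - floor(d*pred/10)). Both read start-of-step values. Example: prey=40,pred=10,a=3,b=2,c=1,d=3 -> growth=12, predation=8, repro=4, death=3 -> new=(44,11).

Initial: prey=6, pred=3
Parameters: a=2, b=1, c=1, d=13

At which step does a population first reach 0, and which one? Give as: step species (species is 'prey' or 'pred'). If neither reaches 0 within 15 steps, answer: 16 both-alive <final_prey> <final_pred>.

Step 1: prey: 6+1-0=7; pred: 3+0-3=0
First extinction: pred at step 1

Answer: 1 pred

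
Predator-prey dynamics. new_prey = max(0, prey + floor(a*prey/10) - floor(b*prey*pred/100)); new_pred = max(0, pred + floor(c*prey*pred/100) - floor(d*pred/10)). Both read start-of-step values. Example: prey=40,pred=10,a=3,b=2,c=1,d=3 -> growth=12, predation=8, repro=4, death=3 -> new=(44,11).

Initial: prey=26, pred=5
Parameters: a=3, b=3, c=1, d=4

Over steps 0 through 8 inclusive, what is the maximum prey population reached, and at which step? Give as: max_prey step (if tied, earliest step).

Answer: 88 8

Derivation:
Step 1: prey: 26+7-3=30; pred: 5+1-2=4
Step 2: prey: 30+9-3=36; pred: 4+1-1=4
Step 3: prey: 36+10-4=42; pred: 4+1-1=4
Step 4: prey: 42+12-5=49; pred: 4+1-1=4
Step 5: prey: 49+14-5=58; pred: 4+1-1=4
Step 6: prey: 58+17-6=69; pred: 4+2-1=5
Step 7: prey: 69+20-10=79; pred: 5+3-2=6
Step 8: prey: 79+23-14=88; pred: 6+4-2=8
Max prey = 88 at step 8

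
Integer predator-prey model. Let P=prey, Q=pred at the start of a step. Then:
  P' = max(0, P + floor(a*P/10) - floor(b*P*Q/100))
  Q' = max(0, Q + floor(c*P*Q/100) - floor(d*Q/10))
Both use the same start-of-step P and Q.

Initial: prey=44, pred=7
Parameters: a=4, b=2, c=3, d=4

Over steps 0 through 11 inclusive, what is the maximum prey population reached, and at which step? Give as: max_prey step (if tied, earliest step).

Answer: 62 2

Derivation:
Step 1: prey: 44+17-6=55; pred: 7+9-2=14
Step 2: prey: 55+22-15=62; pred: 14+23-5=32
Step 3: prey: 62+24-39=47; pred: 32+59-12=79
Step 4: prey: 47+18-74=0; pred: 79+111-31=159
Step 5: prey: 0+0-0=0; pred: 159+0-63=96
Step 6: prey: 0+0-0=0; pred: 96+0-38=58
Step 7: prey: 0+0-0=0; pred: 58+0-23=35
Step 8: prey: 0+0-0=0; pred: 35+0-14=21
Step 9: prey: 0+0-0=0; pred: 21+0-8=13
Step 10: prey: 0+0-0=0; pred: 13+0-5=8
Step 11: prey: 0+0-0=0; pred: 8+0-3=5
Max prey = 62 at step 2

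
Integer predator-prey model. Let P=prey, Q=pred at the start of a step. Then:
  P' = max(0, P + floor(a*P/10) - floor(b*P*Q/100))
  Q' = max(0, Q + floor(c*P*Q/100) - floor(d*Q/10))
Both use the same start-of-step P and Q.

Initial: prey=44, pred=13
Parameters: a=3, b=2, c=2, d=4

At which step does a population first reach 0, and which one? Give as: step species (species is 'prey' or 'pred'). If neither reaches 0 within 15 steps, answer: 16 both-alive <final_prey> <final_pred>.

Step 1: prey: 44+13-11=46; pred: 13+11-5=19
Step 2: prey: 46+13-17=42; pred: 19+17-7=29
Step 3: prey: 42+12-24=30; pred: 29+24-11=42
Step 4: prey: 30+9-25=14; pred: 42+25-16=51
Step 5: prey: 14+4-14=4; pred: 51+14-20=45
Step 6: prey: 4+1-3=2; pred: 45+3-18=30
Step 7: prey: 2+0-1=1; pred: 30+1-12=19
Step 8: prey: 1+0-0=1; pred: 19+0-7=12
Step 9: prey: 1+0-0=1; pred: 12+0-4=8
Step 10: prey: 1+0-0=1; pred: 8+0-3=5
Step 11: prey: 1+0-0=1; pred: 5+0-2=3
Step 12: prey: 1+0-0=1; pred: 3+0-1=2
Step 13: prey: 1+0-0=1; pred: 2+0-0=2
Steps 14-15: state stable at prey=1, pred=2 (no change)
No extinction within 15 steps

Answer: 16 both-alive 1 2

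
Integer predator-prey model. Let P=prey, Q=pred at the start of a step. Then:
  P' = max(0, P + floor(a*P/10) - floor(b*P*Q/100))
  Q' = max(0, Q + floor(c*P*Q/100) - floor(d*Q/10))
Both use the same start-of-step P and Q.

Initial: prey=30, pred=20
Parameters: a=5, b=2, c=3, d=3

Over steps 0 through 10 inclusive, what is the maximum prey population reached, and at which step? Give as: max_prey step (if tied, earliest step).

Step 1: prey: 30+15-12=33; pred: 20+18-6=32
Step 2: prey: 33+16-21=28; pred: 32+31-9=54
Step 3: prey: 28+14-30=12; pred: 54+45-16=83
Step 4: prey: 12+6-19=0; pred: 83+29-24=88
Step 5: prey: 0+0-0=0; pred: 88+0-26=62
Step 6: prey: 0+0-0=0; pred: 62+0-18=44
Step 7: prey: 0+0-0=0; pred: 44+0-13=31
Step 8: prey: 0+0-0=0; pred: 31+0-9=22
Step 9: prey: 0+0-0=0; pred: 22+0-6=16
Step 10: prey: 0+0-0=0; pred: 16+0-4=12
Max prey = 33 at step 1

Answer: 33 1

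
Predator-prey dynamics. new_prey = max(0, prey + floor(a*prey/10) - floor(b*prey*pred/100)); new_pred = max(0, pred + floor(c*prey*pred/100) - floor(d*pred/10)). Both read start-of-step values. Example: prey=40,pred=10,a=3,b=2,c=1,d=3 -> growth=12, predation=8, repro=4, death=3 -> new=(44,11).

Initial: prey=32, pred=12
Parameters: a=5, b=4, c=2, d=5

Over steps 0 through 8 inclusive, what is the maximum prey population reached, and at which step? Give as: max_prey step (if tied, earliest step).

Answer: 33 1

Derivation:
Step 1: prey: 32+16-15=33; pred: 12+7-6=13
Step 2: prey: 33+16-17=32; pred: 13+8-6=15
Step 3: prey: 32+16-19=29; pred: 15+9-7=17
Step 4: prey: 29+14-19=24; pred: 17+9-8=18
Step 5: prey: 24+12-17=19; pred: 18+8-9=17
Step 6: prey: 19+9-12=16; pred: 17+6-8=15
Step 7: prey: 16+8-9=15; pred: 15+4-7=12
Step 8: prey: 15+7-7=15; pred: 12+3-6=9
Max prey = 33 at step 1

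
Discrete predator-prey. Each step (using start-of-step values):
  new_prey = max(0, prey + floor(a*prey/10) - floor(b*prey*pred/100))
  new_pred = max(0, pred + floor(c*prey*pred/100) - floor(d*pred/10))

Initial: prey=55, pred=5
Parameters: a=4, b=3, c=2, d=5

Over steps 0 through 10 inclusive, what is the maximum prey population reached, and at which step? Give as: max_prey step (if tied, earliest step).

Step 1: prey: 55+22-8=69; pred: 5+5-2=8
Step 2: prey: 69+27-16=80; pred: 8+11-4=15
Step 3: prey: 80+32-36=76; pred: 15+24-7=32
Step 4: prey: 76+30-72=34; pred: 32+48-16=64
Step 5: prey: 34+13-65=0; pred: 64+43-32=75
Step 6: prey: 0+0-0=0; pred: 75+0-37=38
Step 7: prey: 0+0-0=0; pred: 38+0-19=19
Step 8: prey: 0+0-0=0; pred: 19+0-9=10
Step 9: prey: 0+0-0=0; pred: 10+0-5=5
Step 10: prey: 0+0-0=0; pred: 5+0-2=3
Max prey = 80 at step 2

Answer: 80 2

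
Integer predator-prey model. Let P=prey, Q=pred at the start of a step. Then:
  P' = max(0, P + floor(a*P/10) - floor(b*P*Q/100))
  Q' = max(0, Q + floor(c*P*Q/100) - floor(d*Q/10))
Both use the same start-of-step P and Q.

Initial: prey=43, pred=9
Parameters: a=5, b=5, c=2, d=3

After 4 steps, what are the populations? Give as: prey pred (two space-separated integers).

Answer: 0 31

Derivation:
Step 1: prey: 43+21-19=45; pred: 9+7-2=14
Step 2: prey: 45+22-31=36; pred: 14+12-4=22
Step 3: prey: 36+18-39=15; pred: 22+15-6=31
Step 4: prey: 15+7-23=0; pred: 31+9-9=31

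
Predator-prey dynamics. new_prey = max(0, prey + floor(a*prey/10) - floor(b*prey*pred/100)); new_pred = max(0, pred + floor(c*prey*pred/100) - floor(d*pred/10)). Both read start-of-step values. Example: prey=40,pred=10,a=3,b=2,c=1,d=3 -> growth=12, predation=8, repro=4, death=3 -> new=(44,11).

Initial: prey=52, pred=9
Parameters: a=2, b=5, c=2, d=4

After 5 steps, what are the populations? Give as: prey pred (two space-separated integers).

Answer: 1 8

Derivation:
Step 1: prey: 52+10-23=39; pred: 9+9-3=15
Step 2: prey: 39+7-29=17; pred: 15+11-6=20
Step 3: prey: 17+3-17=3; pred: 20+6-8=18
Step 4: prey: 3+0-2=1; pred: 18+1-7=12
Step 5: prey: 1+0-0=1; pred: 12+0-4=8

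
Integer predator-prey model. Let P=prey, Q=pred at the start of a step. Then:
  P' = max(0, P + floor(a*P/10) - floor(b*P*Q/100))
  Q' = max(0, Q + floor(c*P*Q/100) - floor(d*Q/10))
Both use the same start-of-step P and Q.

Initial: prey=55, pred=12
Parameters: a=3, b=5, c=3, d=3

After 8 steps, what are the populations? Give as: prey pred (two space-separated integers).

Step 1: prey: 55+16-33=38; pred: 12+19-3=28
Step 2: prey: 38+11-53=0; pred: 28+31-8=51
Step 3: prey: 0+0-0=0; pred: 51+0-15=36
Step 4: prey: 0+0-0=0; pred: 36+0-10=26
Step 5: prey: 0+0-0=0; pred: 26+0-7=19
Step 6: prey: 0+0-0=0; pred: 19+0-5=14
Step 7: prey: 0+0-0=0; pred: 14+0-4=10
Step 8: prey: 0+0-0=0; pred: 10+0-3=7

Answer: 0 7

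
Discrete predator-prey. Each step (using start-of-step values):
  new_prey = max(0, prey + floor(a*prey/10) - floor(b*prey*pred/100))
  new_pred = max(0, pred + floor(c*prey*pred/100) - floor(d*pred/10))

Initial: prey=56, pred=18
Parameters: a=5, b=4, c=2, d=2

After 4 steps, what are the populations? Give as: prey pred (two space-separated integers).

Step 1: prey: 56+28-40=44; pred: 18+20-3=35
Step 2: prey: 44+22-61=5; pred: 35+30-7=58
Step 3: prey: 5+2-11=0; pred: 58+5-11=52
Step 4: prey: 0+0-0=0; pred: 52+0-10=42

Answer: 0 42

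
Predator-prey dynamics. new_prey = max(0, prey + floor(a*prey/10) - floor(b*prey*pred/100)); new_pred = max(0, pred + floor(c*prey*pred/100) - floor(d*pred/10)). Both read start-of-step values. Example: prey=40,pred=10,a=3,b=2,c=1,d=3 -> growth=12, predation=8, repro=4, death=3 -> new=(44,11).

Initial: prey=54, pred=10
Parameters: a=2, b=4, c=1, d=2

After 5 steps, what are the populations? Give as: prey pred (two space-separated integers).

Answer: 5 14

Derivation:
Step 1: prey: 54+10-21=43; pred: 10+5-2=13
Step 2: prey: 43+8-22=29; pred: 13+5-2=16
Step 3: prey: 29+5-18=16; pred: 16+4-3=17
Step 4: prey: 16+3-10=9; pred: 17+2-3=16
Step 5: prey: 9+1-5=5; pred: 16+1-3=14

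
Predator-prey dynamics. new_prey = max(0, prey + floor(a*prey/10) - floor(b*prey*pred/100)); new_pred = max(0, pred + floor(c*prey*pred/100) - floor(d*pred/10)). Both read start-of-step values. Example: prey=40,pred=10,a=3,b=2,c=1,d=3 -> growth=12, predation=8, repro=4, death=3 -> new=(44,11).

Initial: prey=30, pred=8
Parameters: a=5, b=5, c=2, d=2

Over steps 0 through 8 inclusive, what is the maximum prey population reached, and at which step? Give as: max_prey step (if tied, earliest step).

Step 1: prey: 30+15-12=33; pred: 8+4-1=11
Step 2: prey: 33+16-18=31; pred: 11+7-2=16
Step 3: prey: 31+15-24=22; pred: 16+9-3=22
Step 4: prey: 22+11-24=9; pred: 22+9-4=27
Step 5: prey: 9+4-12=1; pred: 27+4-5=26
Step 6: prey: 1+0-1=0; pred: 26+0-5=21
Step 7: prey: 0+0-0=0; pred: 21+0-4=17
Step 8: prey: 0+0-0=0; pred: 17+0-3=14
Max prey = 33 at step 1

Answer: 33 1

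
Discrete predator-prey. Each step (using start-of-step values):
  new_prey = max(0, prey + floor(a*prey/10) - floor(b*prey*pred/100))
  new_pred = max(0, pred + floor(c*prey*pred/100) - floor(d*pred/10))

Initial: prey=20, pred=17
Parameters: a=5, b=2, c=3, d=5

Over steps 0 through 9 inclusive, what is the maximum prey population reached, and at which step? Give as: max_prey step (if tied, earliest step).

Step 1: prey: 20+10-6=24; pred: 17+10-8=19
Step 2: prey: 24+12-9=27; pred: 19+13-9=23
Step 3: prey: 27+13-12=28; pred: 23+18-11=30
Step 4: prey: 28+14-16=26; pred: 30+25-15=40
Step 5: prey: 26+13-20=19; pred: 40+31-20=51
Step 6: prey: 19+9-19=9; pred: 51+29-25=55
Step 7: prey: 9+4-9=4; pred: 55+14-27=42
Step 8: prey: 4+2-3=3; pred: 42+5-21=26
Step 9: prey: 3+1-1=3; pred: 26+2-13=15
Max prey = 28 at step 3

Answer: 28 3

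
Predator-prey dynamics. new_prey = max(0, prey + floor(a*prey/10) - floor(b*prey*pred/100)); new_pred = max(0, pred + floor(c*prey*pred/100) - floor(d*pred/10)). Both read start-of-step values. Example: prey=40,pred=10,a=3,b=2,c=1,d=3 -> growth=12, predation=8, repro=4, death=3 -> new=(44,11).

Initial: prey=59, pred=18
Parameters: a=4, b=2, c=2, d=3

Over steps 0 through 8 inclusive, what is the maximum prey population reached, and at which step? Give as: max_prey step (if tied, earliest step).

Answer: 61 1

Derivation:
Step 1: prey: 59+23-21=61; pred: 18+21-5=34
Step 2: prey: 61+24-41=44; pred: 34+41-10=65
Step 3: prey: 44+17-57=4; pred: 65+57-19=103
Step 4: prey: 4+1-8=0; pred: 103+8-30=81
Step 5: prey: 0+0-0=0; pred: 81+0-24=57
Step 6: prey: 0+0-0=0; pred: 57+0-17=40
Step 7: prey: 0+0-0=0; pred: 40+0-12=28
Step 8: prey: 0+0-0=0; pred: 28+0-8=20
Max prey = 61 at step 1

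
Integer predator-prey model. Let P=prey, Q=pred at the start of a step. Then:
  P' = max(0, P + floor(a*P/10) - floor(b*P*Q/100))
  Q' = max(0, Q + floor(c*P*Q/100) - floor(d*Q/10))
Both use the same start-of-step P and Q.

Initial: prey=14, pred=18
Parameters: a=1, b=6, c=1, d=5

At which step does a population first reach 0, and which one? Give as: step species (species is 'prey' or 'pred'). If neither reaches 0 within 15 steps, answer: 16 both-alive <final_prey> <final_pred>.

Step 1: prey: 14+1-15=0; pred: 18+2-9=11
First extinction: prey at step 1

Answer: 1 prey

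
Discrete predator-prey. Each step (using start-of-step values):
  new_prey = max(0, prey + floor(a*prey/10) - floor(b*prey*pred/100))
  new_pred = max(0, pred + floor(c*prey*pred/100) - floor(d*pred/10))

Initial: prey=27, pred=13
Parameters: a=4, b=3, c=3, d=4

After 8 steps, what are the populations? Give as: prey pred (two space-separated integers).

Answer: 1 7

Derivation:
Step 1: prey: 27+10-10=27; pred: 13+10-5=18
Step 2: prey: 27+10-14=23; pred: 18+14-7=25
Step 3: prey: 23+9-17=15; pred: 25+17-10=32
Step 4: prey: 15+6-14=7; pred: 32+14-12=34
Step 5: prey: 7+2-7=2; pred: 34+7-13=28
Step 6: prey: 2+0-1=1; pred: 28+1-11=18
Step 7: prey: 1+0-0=1; pred: 18+0-7=11
Step 8: prey: 1+0-0=1; pred: 11+0-4=7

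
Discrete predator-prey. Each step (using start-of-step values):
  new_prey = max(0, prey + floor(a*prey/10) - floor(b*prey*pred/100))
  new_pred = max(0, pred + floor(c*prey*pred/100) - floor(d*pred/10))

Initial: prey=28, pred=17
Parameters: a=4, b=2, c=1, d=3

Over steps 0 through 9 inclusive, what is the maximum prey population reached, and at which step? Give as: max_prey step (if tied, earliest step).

Step 1: prey: 28+11-9=30; pred: 17+4-5=16
Step 2: prey: 30+12-9=33; pred: 16+4-4=16
Step 3: prey: 33+13-10=36; pred: 16+5-4=17
Step 4: prey: 36+14-12=38; pred: 17+6-5=18
Step 5: prey: 38+15-13=40; pred: 18+6-5=19
Step 6: prey: 40+16-15=41; pred: 19+7-5=21
Step 7: prey: 41+16-17=40; pred: 21+8-6=23
Step 8: prey: 40+16-18=38; pred: 23+9-6=26
Step 9: prey: 38+15-19=34; pred: 26+9-7=28
Max prey = 41 at step 6

Answer: 41 6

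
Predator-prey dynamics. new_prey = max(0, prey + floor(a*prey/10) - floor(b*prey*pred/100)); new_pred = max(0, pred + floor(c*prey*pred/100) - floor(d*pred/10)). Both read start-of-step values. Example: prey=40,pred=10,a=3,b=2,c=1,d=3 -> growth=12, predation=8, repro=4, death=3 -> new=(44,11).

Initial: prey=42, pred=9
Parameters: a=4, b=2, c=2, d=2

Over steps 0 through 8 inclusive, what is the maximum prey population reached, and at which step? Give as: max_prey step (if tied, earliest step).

Answer: 56 2

Derivation:
Step 1: prey: 42+16-7=51; pred: 9+7-1=15
Step 2: prey: 51+20-15=56; pred: 15+15-3=27
Step 3: prey: 56+22-30=48; pred: 27+30-5=52
Step 4: prey: 48+19-49=18; pred: 52+49-10=91
Step 5: prey: 18+7-32=0; pred: 91+32-18=105
Step 6: prey: 0+0-0=0; pred: 105+0-21=84
Step 7: prey: 0+0-0=0; pred: 84+0-16=68
Step 8: prey: 0+0-0=0; pred: 68+0-13=55
Max prey = 56 at step 2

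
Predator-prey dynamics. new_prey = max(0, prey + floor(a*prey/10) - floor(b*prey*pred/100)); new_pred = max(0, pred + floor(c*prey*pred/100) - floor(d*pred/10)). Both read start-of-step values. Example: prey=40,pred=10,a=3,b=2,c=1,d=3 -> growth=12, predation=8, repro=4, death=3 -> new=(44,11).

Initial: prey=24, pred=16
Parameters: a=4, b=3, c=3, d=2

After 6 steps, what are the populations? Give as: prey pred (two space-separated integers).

Answer: 0 28

Derivation:
Step 1: prey: 24+9-11=22; pred: 16+11-3=24
Step 2: prey: 22+8-15=15; pred: 24+15-4=35
Step 3: prey: 15+6-15=6; pred: 35+15-7=43
Step 4: prey: 6+2-7=1; pred: 43+7-8=42
Step 5: prey: 1+0-1=0; pred: 42+1-8=35
Step 6: prey: 0+0-0=0; pred: 35+0-7=28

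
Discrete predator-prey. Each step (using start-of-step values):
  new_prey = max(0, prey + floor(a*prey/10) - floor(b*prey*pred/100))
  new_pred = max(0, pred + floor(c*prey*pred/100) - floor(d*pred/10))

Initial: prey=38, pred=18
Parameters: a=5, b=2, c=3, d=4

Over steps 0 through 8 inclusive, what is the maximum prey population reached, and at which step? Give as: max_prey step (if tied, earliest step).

Step 1: prey: 38+19-13=44; pred: 18+20-7=31
Step 2: prey: 44+22-27=39; pred: 31+40-12=59
Step 3: prey: 39+19-46=12; pred: 59+69-23=105
Step 4: prey: 12+6-25=0; pred: 105+37-42=100
Step 5: prey: 0+0-0=0; pred: 100+0-40=60
Step 6: prey: 0+0-0=0; pred: 60+0-24=36
Step 7: prey: 0+0-0=0; pred: 36+0-14=22
Step 8: prey: 0+0-0=0; pred: 22+0-8=14
Max prey = 44 at step 1

Answer: 44 1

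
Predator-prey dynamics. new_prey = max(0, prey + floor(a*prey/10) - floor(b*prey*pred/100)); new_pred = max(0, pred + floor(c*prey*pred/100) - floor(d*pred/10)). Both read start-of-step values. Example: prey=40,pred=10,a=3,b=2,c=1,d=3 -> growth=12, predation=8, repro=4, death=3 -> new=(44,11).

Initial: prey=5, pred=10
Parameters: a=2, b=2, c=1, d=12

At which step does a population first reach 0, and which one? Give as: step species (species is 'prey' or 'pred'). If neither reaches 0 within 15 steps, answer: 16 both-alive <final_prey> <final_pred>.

Answer: 1 pred

Derivation:
Step 1: prey: 5+1-1=5; pred: 10+0-12=0
First extinction: pred at step 1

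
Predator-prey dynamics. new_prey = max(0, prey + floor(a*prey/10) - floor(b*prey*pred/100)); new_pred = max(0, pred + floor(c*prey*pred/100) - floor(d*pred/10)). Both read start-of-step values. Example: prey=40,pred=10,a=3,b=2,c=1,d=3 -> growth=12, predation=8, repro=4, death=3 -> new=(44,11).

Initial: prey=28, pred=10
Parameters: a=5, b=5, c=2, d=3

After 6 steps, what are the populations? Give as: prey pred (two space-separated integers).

Step 1: prey: 28+14-14=28; pred: 10+5-3=12
Step 2: prey: 28+14-16=26; pred: 12+6-3=15
Step 3: prey: 26+13-19=20; pred: 15+7-4=18
Step 4: prey: 20+10-18=12; pred: 18+7-5=20
Step 5: prey: 12+6-12=6; pred: 20+4-6=18
Step 6: prey: 6+3-5=4; pred: 18+2-5=15

Answer: 4 15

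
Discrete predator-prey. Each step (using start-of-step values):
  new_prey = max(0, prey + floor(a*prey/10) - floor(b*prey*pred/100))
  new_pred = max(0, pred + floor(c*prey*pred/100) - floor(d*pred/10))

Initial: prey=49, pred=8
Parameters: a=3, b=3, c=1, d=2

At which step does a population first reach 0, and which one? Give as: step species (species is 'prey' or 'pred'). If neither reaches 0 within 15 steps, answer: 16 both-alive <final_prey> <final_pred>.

Answer: 16 both-alive 2 6

Derivation:
Step 1: prey: 49+14-11=52; pred: 8+3-1=10
Step 2: prey: 52+15-15=52; pred: 10+5-2=13
Step 3: prey: 52+15-20=47; pred: 13+6-2=17
Step 4: prey: 47+14-23=38; pred: 17+7-3=21
Step 5: prey: 38+11-23=26; pred: 21+7-4=24
Step 6: prey: 26+7-18=15; pred: 24+6-4=26
Step 7: prey: 15+4-11=8; pred: 26+3-5=24
Step 8: prey: 8+2-5=5; pred: 24+1-4=21
Step 9: prey: 5+1-3=3; pred: 21+1-4=18
Step 10: prey: 3+0-1=2; pred: 18+0-3=15
Step 11: prey: 2+0-0=2; pred: 15+0-3=12
Step 12: prey: 2+0-0=2; pred: 12+0-2=10
Step 13: prey: 2+0-0=2; pred: 10+0-2=8
Step 14: prey: 2+0-0=2; pred: 8+0-1=7
Step 15: prey: 2+0-0=2; pred: 7+0-1=6
No extinction within 15 steps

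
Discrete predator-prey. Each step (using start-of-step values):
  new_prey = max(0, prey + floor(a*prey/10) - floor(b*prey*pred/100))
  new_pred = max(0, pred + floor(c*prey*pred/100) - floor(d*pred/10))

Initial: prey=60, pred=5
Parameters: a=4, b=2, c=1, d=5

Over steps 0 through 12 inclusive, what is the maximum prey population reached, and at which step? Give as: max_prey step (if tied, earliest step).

Step 1: prey: 60+24-6=78; pred: 5+3-2=6
Step 2: prey: 78+31-9=100; pred: 6+4-3=7
Step 3: prey: 100+40-14=126; pred: 7+7-3=11
Step 4: prey: 126+50-27=149; pred: 11+13-5=19
Step 5: prey: 149+59-56=152; pred: 19+28-9=38
Step 6: prey: 152+60-115=97; pred: 38+57-19=76
Step 7: prey: 97+38-147=0; pred: 76+73-38=111
Step 8: prey: 0+0-0=0; pred: 111+0-55=56
Step 9: prey: 0+0-0=0; pred: 56+0-28=28
Step 10: prey: 0+0-0=0; pred: 28+0-14=14
Step 11: prey: 0+0-0=0; pred: 14+0-7=7
Step 12: prey: 0+0-0=0; pred: 7+0-3=4
Max prey = 152 at step 5

Answer: 152 5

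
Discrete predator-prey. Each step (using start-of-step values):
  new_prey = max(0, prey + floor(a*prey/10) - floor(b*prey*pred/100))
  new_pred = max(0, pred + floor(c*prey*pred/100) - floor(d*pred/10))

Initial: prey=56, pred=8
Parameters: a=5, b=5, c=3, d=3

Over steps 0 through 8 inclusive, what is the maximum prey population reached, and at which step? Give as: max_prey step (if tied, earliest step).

Step 1: prey: 56+28-22=62; pred: 8+13-2=19
Step 2: prey: 62+31-58=35; pred: 19+35-5=49
Step 3: prey: 35+17-85=0; pred: 49+51-14=86
Step 4: prey: 0+0-0=0; pred: 86+0-25=61
Step 5: prey: 0+0-0=0; pred: 61+0-18=43
Step 6: prey: 0+0-0=0; pred: 43+0-12=31
Step 7: prey: 0+0-0=0; pred: 31+0-9=22
Step 8: prey: 0+0-0=0; pred: 22+0-6=16
Max prey = 62 at step 1

Answer: 62 1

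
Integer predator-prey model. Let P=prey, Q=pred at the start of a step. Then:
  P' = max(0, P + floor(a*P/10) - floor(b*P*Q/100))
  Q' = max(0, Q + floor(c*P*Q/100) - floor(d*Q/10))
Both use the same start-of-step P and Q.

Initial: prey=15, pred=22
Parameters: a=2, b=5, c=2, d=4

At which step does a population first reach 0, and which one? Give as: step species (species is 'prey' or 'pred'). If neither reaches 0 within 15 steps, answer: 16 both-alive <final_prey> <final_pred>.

Step 1: prey: 15+3-16=2; pred: 22+6-8=20
Step 2: prey: 2+0-2=0; pred: 20+0-8=12
First extinction: prey at step 2

Answer: 2 prey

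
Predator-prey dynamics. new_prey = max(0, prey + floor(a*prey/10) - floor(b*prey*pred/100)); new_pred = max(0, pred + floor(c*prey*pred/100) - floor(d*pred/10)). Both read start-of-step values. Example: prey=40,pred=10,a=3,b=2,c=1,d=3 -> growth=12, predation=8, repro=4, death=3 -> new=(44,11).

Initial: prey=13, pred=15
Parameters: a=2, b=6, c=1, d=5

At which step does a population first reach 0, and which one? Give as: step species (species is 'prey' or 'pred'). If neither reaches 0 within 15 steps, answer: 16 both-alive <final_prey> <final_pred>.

Step 1: prey: 13+2-11=4; pred: 15+1-7=9
Step 2: prey: 4+0-2=2; pred: 9+0-4=5
Step 3: prey: 2+0-0=2; pred: 5+0-2=3
Step 4: prey: 2+0-0=2; pred: 3+0-1=2
Step 5: prey: 2+0-0=2; pred: 2+0-1=1
Step 6: prey: 2+0-0=2; pred: 1+0-0=1
Steps 7-15: state stable at prey=2, pred=1 (no change)
No extinction within 15 steps

Answer: 16 both-alive 2 1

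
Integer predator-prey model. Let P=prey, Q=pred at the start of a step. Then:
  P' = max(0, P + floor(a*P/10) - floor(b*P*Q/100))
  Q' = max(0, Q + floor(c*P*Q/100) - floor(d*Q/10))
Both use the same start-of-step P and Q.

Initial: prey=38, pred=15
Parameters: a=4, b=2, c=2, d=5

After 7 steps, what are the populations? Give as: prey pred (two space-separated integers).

Step 1: prey: 38+15-11=42; pred: 15+11-7=19
Step 2: prey: 42+16-15=43; pred: 19+15-9=25
Step 3: prey: 43+17-21=39; pred: 25+21-12=34
Step 4: prey: 39+15-26=28; pred: 34+26-17=43
Step 5: prey: 28+11-24=15; pred: 43+24-21=46
Step 6: prey: 15+6-13=8; pred: 46+13-23=36
Step 7: prey: 8+3-5=6; pred: 36+5-18=23

Answer: 6 23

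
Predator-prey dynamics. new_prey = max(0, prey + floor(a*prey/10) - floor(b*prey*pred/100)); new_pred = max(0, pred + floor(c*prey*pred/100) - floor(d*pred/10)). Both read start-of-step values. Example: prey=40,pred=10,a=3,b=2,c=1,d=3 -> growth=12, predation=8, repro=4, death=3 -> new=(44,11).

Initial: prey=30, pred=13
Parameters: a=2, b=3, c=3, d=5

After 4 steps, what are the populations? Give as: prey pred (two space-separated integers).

Answer: 5 16

Derivation:
Step 1: prey: 30+6-11=25; pred: 13+11-6=18
Step 2: prey: 25+5-13=17; pred: 18+13-9=22
Step 3: prey: 17+3-11=9; pred: 22+11-11=22
Step 4: prey: 9+1-5=5; pred: 22+5-11=16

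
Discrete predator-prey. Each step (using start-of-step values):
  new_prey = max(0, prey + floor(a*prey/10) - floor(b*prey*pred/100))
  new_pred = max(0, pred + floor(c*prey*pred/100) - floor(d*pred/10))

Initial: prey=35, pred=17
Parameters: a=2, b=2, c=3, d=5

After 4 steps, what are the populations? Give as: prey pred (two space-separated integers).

Step 1: prey: 35+7-11=31; pred: 17+17-8=26
Step 2: prey: 31+6-16=21; pred: 26+24-13=37
Step 3: prey: 21+4-15=10; pred: 37+23-18=42
Step 4: prey: 10+2-8=4; pred: 42+12-21=33

Answer: 4 33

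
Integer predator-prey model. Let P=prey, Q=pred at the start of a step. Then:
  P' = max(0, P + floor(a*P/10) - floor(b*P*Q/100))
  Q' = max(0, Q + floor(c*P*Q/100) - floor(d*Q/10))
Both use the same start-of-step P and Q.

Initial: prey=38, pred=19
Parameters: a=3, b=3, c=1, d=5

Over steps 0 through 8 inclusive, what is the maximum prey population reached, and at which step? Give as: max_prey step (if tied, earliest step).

Answer: 45 8

Derivation:
Step 1: prey: 38+11-21=28; pred: 19+7-9=17
Step 2: prey: 28+8-14=22; pred: 17+4-8=13
Step 3: prey: 22+6-8=20; pred: 13+2-6=9
Step 4: prey: 20+6-5=21; pred: 9+1-4=6
Step 5: prey: 21+6-3=24; pred: 6+1-3=4
Step 6: prey: 24+7-2=29; pred: 4+0-2=2
Step 7: prey: 29+8-1=36; pred: 2+0-1=1
Step 8: prey: 36+10-1=45; pred: 1+0-0=1
Max prey = 45 at step 8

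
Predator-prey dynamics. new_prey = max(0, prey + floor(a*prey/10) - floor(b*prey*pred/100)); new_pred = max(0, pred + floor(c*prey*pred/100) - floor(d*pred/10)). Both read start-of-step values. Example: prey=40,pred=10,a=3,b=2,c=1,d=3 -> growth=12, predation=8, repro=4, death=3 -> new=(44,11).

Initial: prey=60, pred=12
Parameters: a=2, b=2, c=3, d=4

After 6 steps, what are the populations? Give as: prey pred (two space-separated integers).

Step 1: prey: 60+12-14=58; pred: 12+21-4=29
Step 2: prey: 58+11-33=36; pred: 29+50-11=68
Step 3: prey: 36+7-48=0; pred: 68+73-27=114
Step 4: prey: 0+0-0=0; pred: 114+0-45=69
Step 5: prey: 0+0-0=0; pred: 69+0-27=42
Step 6: prey: 0+0-0=0; pred: 42+0-16=26

Answer: 0 26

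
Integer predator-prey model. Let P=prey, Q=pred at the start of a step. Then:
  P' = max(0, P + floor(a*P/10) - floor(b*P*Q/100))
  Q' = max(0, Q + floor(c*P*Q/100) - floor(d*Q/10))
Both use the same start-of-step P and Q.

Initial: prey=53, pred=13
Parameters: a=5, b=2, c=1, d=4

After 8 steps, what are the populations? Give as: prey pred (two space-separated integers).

Answer: 0 38

Derivation:
Step 1: prey: 53+26-13=66; pred: 13+6-5=14
Step 2: prey: 66+33-18=81; pred: 14+9-5=18
Step 3: prey: 81+40-29=92; pred: 18+14-7=25
Step 4: prey: 92+46-46=92; pred: 25+23-10=38
Step 5: prey: 92+46-69=69; pred: 38+34-15=57
Step 6: prey: 69+34-78=25; pred: 57+39-22=74
Step 7: prey: 25+12-37=0; pred: 74+18-29=63
Step 8: prey: 0+0-0=0; pred: 63+0-25=38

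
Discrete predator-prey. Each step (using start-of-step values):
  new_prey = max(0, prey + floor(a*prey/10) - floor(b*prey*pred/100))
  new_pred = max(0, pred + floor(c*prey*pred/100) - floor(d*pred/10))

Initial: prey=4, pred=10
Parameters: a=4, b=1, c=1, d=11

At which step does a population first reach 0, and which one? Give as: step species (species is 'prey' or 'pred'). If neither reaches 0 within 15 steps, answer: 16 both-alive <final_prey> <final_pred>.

Answer: 1 pred

Derivation:
Step 1: prey: 4+1-0=5; pred: 10+0-11=0
First extinction: pred at step 1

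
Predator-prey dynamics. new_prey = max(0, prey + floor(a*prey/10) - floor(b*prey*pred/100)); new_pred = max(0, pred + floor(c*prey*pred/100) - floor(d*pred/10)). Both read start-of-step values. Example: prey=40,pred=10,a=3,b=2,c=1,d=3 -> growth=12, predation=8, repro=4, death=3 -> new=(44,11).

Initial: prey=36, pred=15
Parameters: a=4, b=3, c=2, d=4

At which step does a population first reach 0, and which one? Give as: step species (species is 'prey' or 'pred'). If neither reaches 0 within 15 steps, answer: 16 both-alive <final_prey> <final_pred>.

Answer: 16 both-alive 34 3

Derivation:
Step 1: prey: 36+14-16=34; pred: 15+10-6=19
Step 2: prey: 34+13-19=28; pred: 19+12-7=24
Step 3: prey: 28+11-20=19; pred: 24+13-9=28
Step 4: prey: 19+7-15=11; pred: 28+10-11=27
Step 5: prey: 11+4-8=7; pred: 27+5-10=22
Step 6: prey: 7+2-4=5; pred: 22+3-8=17
Step 7: prey: 5+2-2=5; pred: 17+1-6=12
Step 8: prey: 5+2-1=6; pred: 12+1-4=9
Step 9: prey: 6+2-1=7; pred: 9+1-3=7
Step 10: prey: 7+2-1=8; pred: 7+0-2=5
Step 11: prey: 8+3-1=10; pred: 5+0-2=3
Step 12: prey: 10+4-0=14; pred: 3+0-1=2
Step 13: prey: 14+5-0=19; pred: 2+0-0=2
Step 14: prey: 19+7-1=25; pred: 2+0-0=2
Step 15: prey: 25+10-1=34; pred: 2+1-0=3
No extinction within 15 steps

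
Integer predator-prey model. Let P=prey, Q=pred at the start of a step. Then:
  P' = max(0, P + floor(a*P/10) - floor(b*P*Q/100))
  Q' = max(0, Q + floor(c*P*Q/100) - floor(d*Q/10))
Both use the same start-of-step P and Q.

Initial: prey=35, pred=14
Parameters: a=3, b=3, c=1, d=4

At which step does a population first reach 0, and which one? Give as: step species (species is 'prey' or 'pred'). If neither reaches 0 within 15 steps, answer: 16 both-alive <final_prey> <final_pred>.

Step 1: prey: 35+10-14=31; pred: 14+4-5=13
Step 2: prey: 31+9-12=28; pred: 13+4-5=12
Step 3: prey: 28+8-10=26; pred: 12+3-4=11
Step 4: prey: 26+7-8=25; pred: 11+2-4=9
Step 5: prey: 25+7-6=26; pred: 9+2-3=8
Step 6: prey: 26+7-6=27; pred: 8+2-3=7
Step 7: prey: 27+8-5=30; pred: 7+1-2=6
Step 8: prey: 30+9-5=34; pred: 6+1-2=5
Step 9: prey: 34+10-5=39; pred: 5+1-2=4
Step 10: prey: 39+11-4=46; pred: 4+1-1=4
Step 11: prey: 46+13-5=54; pred: 4+1-1=4
Step 12: prey: 54+16-6=64; pred: 4+2-1=5
Step 13: prey: 64+19-9=74; pred: 5+3-2=6
Step 14: prey: 74+22-13=83; pred: 6+4-2=8
Step 15: prey: 83+24-19=88; pred: 8+6-3=11
No extinction within 15 steps

Answer: 16 both-alive 88 11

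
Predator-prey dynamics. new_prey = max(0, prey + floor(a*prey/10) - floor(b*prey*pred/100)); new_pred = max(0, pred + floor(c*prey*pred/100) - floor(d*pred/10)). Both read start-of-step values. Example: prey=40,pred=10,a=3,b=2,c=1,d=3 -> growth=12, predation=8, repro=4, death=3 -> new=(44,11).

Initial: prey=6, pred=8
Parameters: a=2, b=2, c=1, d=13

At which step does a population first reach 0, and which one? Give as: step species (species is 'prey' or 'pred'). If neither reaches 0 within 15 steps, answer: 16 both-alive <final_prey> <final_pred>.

Answer: 1 pred

Derivation:
Step 1: prey: 6+1-0=7; pred: 8+0-10=0
First extinction: pred at step 1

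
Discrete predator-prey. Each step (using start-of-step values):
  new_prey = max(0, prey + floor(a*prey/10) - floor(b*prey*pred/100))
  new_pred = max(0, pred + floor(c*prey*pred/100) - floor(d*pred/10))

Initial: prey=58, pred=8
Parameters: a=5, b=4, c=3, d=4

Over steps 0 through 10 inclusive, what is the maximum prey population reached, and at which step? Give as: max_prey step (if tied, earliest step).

Step 1: prey: 58+29-18=69; pred: 8+13-3=18
Step 2: prey: 69+34-49=54; pred: 18+37-7=48
Step 3: prey: 54+27-103=0; pred: 48+77-19=106
Step 4: prey: 0+0-0=0; pred: 106+0-42=64
Step 5: prey: 0+0-0=0; pred: 64+0-25=39
Step 6: prey: 0+0-0=0; pred: 39+0-15=24
Step 7: prey: 0+0-0=0; pred: 24+0-9=15
Step 8: prey: 0+0-0=0; pred: 15+0-6=9
Step 9: prey: 0+0-0=0; pred: 9+0-3=6
Step 10: prey: 0+0-0=0; pred: 6+0-2=4
Max prey = 69 at step 1

Answer: 69 1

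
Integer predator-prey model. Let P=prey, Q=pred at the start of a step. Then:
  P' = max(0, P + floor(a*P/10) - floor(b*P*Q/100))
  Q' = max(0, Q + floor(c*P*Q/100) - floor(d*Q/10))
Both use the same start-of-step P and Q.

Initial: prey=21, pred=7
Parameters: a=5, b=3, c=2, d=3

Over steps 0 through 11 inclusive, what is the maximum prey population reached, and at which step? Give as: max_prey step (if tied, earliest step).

Step 1: prey: 21+10-4=27; pred: 7+2-2=7
Step 2: prey: 27+13-5=35; pred: 7+3-2=8
Step 3: prey: 35+17-8=44; pred: 8+5-2=11
Step 4: prey: 44+22-14=52; pred: 11+9-3=17
Step 5: prey: 52+26-26=52; pred: 17+17-5=29
Step 6: prey: 52+26-45=33; pred: 29+30-8=51
Step 7: prey: 33+16-50=0; pred: 51+33-15=69
Step 8: prey: 0+0-0=0; pred: 69+0-20=49
Step 9: prey: 0+0-0=0; pred: 49+0-14=35
Step 10: prey: 0+0-0=0; pred: 35+0-10=25
Step 11: prey: 0+0-0=0; pred: 25+0-7=18
Max prey = 52 at step 4

Answer: 52 4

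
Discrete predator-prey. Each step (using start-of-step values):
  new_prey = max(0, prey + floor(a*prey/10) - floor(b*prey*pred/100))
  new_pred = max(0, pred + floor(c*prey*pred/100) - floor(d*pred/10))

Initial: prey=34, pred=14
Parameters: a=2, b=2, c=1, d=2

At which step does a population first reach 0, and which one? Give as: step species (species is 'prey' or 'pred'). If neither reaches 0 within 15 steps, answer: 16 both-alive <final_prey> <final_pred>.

Answer: 16 both-alive 8 6

Derivation:
Step 1: prey: 34+6-9=31; pred: 14+4-2=16
Step 2: prey: 31+6-9=28; pred: 16+4-3=17
Step 3: prey: 28+5-9=24; pred: 17+4-3=18
Step 4: prey: 24+4-8=20; pred: 18+4-3=19
Step 5: prey: 20+4-7=17; pred: 19+3-3=19
Step 6: prey: 17+3-6=14; pred: 19+3-3=19
Step 7: prey: 14+2-5=11; pred: 19+2-3=18
Step 8: prey: 11+2-3=10; pred: 18+1-3=16
Step 9: prey: 10+2-3=9; pred: 16+1-3=14
Step 10: prey: 9+1-2=8; pred: 14+1-2=13
Step 11: prey: 8+1-2=7; pred: 13+1-2=12
Step 12: prey: 7+1-1=7; pred: 12+0-2=10
Step 13: prey: 7+1-1=7; pred: 10+0-2=8
Step 14: prey: 7+1-1=7; pred: 8+0-1=7
Step 15: prey: 7+1-0=8; pred: 7+0-1=6
No extinction within 15 steps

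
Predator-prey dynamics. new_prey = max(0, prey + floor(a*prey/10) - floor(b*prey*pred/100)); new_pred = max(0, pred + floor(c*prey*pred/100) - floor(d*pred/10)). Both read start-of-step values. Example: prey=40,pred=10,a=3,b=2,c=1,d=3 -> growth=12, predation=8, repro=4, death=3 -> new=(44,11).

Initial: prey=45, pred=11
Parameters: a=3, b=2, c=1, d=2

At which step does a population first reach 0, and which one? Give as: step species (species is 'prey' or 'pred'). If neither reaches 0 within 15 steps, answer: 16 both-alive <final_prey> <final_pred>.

Answer: 16 both-alive 2 9

Derivation:
Step 1: prey: 45+13-9=49; pred: 11+4-2=13
Step 2: prey: 49+14-12=51; pred: 13+6-2=17
Step 3: prey: 51+15-17=49; pred: 17+8-3=22
Step 4: prey: 49+14-21=42; pred: 22+10-4=28
Step 5: prey: 42+12-23=31; pred: 28+11-5=34
Step 6: prey: 31+9-21=19; pred: 34+10-6=38
Step 7: prey: 19+5-14=10; pred: 38+7-7=38
Step 8: prey: 10+3-7=6; pred: 38+3-7=34
Step 9: prey: 6+1-4=3; pred: 34+2-6=30
Step 10: prey: 3+0-1=2; pred: 30+0-6=24
Step 11: prey: 2+0-0=2; pred: 24+0-4=20
Step 12: prey: 2+0-0=2; pred: 20+0-4=16
Step 13: prey: 2+0-0=2; pred: 16+0-3=13
Step 14: prey: 2+0-0=2; pred: 13+0-2=11
Step 15: prey: 2+0-0=2; pred: 11+0-2=9
No extinction within 15 steps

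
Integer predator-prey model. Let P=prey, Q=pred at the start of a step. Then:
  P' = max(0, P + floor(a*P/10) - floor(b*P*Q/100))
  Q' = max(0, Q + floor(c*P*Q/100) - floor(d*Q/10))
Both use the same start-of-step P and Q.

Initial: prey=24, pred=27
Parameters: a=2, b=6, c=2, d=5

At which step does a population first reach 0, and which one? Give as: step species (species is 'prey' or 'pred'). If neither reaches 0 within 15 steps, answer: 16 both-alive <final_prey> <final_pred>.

Step 1: prey: 24+4-38=0; pred: 27+12-13=26
First extinction: prey at step 1

Answer: 1 prey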